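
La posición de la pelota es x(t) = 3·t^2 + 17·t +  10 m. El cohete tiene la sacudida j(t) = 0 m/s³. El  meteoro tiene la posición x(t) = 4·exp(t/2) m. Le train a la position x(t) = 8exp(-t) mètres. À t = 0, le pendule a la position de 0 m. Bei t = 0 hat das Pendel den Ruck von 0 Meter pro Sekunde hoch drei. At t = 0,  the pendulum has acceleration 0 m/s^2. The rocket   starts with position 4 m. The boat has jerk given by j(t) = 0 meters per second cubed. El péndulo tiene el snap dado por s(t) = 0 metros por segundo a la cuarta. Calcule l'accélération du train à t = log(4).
En partant de la position x(t) = 8·exp(-t), nous prenons 2 dérivées. En prenant d/dt de x(t), nous trouvons v(t) = -8·exp(-t). En dérivant la vitesse, nous obtenons l'accélération: a(t) = 8·exp(-t). En utilisant a(t) = 8·exp(-t) et en substituant t = log(4), nous trouvons a = 2.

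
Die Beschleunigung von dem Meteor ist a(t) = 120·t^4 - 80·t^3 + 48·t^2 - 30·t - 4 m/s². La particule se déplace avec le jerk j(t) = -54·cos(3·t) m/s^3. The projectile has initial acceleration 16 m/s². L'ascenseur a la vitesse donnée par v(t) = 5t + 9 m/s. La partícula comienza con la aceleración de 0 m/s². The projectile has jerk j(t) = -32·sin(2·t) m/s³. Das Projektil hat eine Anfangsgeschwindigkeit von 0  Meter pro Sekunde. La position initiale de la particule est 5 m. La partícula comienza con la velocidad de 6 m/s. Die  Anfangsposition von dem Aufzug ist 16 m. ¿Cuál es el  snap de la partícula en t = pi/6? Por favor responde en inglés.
To solve this, we need to take 1 derivative of our jerk equation j(t) = -54·cos(3·t). Differentiating jerk, we get snap: s(t) = 162·sin(3·t). We have snap s(t) = 162·sin(3·t). Substituting t = pi/6: s(pi/6) = 162.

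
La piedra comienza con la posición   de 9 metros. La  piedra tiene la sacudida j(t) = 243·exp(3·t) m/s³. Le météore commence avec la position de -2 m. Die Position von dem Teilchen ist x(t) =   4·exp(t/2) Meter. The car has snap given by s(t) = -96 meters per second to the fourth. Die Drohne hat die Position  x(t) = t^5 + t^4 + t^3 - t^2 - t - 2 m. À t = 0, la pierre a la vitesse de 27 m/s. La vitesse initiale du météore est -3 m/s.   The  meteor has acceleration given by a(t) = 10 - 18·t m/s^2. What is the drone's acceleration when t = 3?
We must differentiate our position equation x(t) = t^5 + t^4 + t^3 - t^2 - t - 2 2 times. Taking d/dt of x(t), we find v(t) = 5·t^4 + 4·t^3 + 3·t^2 - 2·t - 1. Taking d/dt of v(t), we find a(t) = 20·t^3 + 12·t^2 + 6·t - 2. We have acceleration a(t) = 20·t^3 + 12·t^2 + 6·t - 2. Substituting t = 3: a(3) = 664.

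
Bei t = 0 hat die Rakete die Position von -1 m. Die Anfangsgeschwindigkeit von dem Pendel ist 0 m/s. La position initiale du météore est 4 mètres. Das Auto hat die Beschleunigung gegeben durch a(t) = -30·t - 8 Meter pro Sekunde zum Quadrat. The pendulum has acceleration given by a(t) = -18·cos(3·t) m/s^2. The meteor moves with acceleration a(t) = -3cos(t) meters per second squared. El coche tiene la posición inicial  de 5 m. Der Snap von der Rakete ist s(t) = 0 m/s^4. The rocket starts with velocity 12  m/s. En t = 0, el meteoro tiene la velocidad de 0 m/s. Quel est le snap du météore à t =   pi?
Pour résoudre ceci, nous devons prendre 2 dérivées de notre équation de l'accélération a(t) = -3·cos(t). La dérivée de l'accélération donne le jerk: j(t) = 3·sin(t). La dérivée du jerk donne le snap: s(t) = 3·cos(t). De l'équation du snap s(t) = 3·cos(t), nous substituons t = pi pour obtenir s = -3.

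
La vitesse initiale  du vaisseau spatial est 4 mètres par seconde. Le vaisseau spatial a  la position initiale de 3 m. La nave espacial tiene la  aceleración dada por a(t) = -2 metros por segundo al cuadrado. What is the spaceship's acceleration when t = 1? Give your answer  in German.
Wir haben die Beschleunigung a(t) = -2. Durch Einsetzen von t = 1: a(1) = -2.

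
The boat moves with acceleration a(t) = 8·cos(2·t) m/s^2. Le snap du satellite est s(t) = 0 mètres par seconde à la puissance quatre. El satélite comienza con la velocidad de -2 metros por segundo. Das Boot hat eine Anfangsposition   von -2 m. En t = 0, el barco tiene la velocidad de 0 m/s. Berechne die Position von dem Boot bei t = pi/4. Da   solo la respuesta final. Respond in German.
x(pi/4) = 0.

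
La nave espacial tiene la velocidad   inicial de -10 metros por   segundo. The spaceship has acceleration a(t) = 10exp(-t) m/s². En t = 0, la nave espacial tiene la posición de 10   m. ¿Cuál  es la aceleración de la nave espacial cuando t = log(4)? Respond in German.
Wir haben die Beschleunigung a(t) = 10·exp(-t). Durch Einsetzen von t = log(4): a(log(4)) = 5/2.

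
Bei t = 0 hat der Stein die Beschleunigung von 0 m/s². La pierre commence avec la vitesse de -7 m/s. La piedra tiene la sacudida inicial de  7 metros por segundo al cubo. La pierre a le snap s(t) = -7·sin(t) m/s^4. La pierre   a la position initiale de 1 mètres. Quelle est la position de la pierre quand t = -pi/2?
Nous devons intégrer notre équation du snap s(t) = -7·sin(t) 4 fois. La primitive du snap, avec j(0) = 7, donne le jerk: j(t) = 7·cos(t). L'intégrale du jerk est l'accélération. En utilisant a(0) = 0, nous obtenons a(t) = 7·sin(t). En intégrant l'accélération et en utilisant la condition initiale v(0) = -7, nous obtenons v(t) = -7·cos(t). L'intégrale de la vitesse est la position. En utilisant x(0) = 1, nous obtenons x(t) = 1 - 7·sin(t). Nous avons la position x(t) = 1 - 7·sin(t). En substituant t = -pi/2: x(-pi/2) = 8.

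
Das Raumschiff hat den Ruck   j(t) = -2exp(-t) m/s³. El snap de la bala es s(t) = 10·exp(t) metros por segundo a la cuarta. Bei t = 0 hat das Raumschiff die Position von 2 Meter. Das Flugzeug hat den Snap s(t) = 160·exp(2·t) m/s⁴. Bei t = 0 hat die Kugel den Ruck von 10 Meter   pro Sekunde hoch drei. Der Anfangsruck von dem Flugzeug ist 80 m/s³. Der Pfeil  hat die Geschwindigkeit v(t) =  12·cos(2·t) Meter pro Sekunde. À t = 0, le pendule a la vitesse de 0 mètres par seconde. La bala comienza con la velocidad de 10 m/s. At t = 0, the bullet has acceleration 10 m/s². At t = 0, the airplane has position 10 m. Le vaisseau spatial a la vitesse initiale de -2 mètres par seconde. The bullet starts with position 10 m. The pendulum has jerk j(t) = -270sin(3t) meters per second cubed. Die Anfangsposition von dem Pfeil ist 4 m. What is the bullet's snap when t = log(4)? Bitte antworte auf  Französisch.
En utilisant s(t) = 10·exp(t) et en substituant t = log(4), nous trouvons s = 40.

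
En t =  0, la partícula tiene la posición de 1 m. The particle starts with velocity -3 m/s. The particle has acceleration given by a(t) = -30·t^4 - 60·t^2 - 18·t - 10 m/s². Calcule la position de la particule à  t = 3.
Nous devons intégrer notre équation de l'accélération a(t) = -30·t^4 - 60·t^2 - 18·t - 10 2 fois. En prenant ∫a(t)dt et en appliquant v(0) = -3, nous trouvons v(t) = -6·t^5 - 20·t^3 - 9·t^2 - 10·t - 3. L'intégrale de la vitesse est la position. En utilisant x(0) = 1, nous obtenons x(t) = -t^6 - 5·t^4 - 3·t^3 - 5·t^2 - 3·t + 1. Nous avons la position x(t) = -t^6 - 5·t^4 - 3·t^3 - 5·t^2 - 3·t + 1. En substituant t = 3: x(3) = -1268.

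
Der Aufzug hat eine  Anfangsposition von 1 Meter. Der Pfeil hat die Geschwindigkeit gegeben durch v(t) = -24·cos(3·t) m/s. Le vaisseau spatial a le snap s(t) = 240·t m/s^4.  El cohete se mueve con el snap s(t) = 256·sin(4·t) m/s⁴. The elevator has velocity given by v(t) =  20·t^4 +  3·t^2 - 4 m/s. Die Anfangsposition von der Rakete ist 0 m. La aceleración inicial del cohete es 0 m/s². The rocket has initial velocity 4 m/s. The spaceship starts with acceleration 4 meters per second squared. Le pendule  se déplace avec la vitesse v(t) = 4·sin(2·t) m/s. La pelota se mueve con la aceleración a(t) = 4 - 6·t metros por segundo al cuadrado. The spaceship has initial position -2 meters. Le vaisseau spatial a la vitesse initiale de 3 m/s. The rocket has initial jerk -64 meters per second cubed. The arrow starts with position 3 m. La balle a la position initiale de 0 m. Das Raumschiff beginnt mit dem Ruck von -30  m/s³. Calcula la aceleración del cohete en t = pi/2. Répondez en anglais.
To solve this, we need to take 2 antiderivatives of our snap equation s(t) = 256·sin(4·t). The integral of snap is jerk. Using j(0) = -64, we get j(t) = -64·cos(4·t). Finding the antiderivative of j(t) and using a(0) = 0: a(t) = -16·sin(4·t). Using a(t) = -16·sin(4·t) and substituting t = pi/2, we find a = 0.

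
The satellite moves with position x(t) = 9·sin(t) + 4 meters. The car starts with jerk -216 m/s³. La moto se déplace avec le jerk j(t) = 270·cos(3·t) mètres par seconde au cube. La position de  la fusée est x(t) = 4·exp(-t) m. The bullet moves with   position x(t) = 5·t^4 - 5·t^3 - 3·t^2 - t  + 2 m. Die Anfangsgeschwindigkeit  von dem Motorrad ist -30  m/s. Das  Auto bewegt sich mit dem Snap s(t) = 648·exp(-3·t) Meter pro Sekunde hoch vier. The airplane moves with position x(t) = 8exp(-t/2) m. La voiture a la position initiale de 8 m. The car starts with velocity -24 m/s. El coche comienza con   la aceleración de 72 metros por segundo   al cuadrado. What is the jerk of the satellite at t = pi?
Starting from position x(t) = 9·sin(t) + 4, we take 3 derivatives. The derivative of position gives velocity: v(t) = 9·cos(t). Taking d/dt of v(t), we find a(t) = -9·sin(t). The derivative of acceleration gives jerk: j(t) = -9·cos(t). We have jerk j(t) = -9·cos(t). Substituting t = pi: j(pi) = 9.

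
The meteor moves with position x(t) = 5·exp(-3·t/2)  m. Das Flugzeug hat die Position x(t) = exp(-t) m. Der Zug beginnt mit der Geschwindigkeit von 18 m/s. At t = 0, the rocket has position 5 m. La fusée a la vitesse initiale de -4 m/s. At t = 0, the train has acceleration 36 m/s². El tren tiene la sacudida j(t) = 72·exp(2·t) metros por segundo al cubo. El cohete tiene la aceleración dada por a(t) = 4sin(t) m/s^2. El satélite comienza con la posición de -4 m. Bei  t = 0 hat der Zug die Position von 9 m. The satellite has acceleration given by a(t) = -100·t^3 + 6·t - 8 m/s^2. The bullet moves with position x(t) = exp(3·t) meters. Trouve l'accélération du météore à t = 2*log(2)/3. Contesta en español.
Partiendo de la posición x(t) = 5·exp(-3·t/2), tomamos 2 derivadas. La derivada de la posición da la velocidad: v(t) = -15·exp(-3·t/2)/2. Derivando la velocidad, obtenemos la aceleración: a(t) = 45·exp(-3·t/2)/4. Tenemos la aceleración a(t) = 45·exp(-3·t/2)/4. Sustituyendo t = 2*log(2)/3: a(2*log(2)/3) = 45/8.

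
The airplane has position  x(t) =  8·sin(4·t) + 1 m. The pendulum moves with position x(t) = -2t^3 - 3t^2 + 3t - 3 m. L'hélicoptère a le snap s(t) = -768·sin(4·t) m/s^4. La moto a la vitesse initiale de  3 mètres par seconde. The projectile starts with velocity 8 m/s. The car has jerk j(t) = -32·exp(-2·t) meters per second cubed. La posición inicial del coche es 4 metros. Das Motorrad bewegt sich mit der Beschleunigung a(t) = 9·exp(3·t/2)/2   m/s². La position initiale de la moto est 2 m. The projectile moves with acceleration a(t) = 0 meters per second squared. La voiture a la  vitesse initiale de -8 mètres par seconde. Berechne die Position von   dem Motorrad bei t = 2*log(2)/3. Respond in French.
Nous devons trouver la primitive de notre équation de l'accélération a(t) = 9·exp(3·t/2)/2 2 fois. En intégrant l'accélération et en utilisant la condition initiale v(0) = 3, nous obtenons v(t) = 3·exp(3·t/2). En prenant ∫v(t)dt et en appliquant x(0) = 2, nous trouvons x(t) = 2·exp(3·t/2). De l'équation de la position x(t) = 2·exp(3·t/2), nous substituons t = 2*log(2)/3 pour obtenir x = 4.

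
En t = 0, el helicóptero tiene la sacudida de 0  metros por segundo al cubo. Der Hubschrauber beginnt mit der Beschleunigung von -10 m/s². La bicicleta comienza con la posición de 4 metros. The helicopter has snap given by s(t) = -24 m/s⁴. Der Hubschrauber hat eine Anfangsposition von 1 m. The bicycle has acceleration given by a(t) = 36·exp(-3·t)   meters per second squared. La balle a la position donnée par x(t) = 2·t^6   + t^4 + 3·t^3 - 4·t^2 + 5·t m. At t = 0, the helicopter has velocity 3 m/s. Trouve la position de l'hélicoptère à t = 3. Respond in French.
Pour résoudre ceci, nous devons prendre 4 intégrales de notre équation du snap s(t) = -24. En intégrant le snap et en utilisant la condition initiale j(0) = 0, nous obtenons j(t) = -24·t. En prenant ∫j(t)dt et en appliquant a(0) = -10, nous trouvons a(t) = -12·t^2 - 10. L'intégrale de l'accélération est la vitesse. En utilisant v(0) = 3, nous obtenons v(t) = -4·t^3 - 10·t + 3. En prenant ∫v(t)dt et en appliquant x(0) = 1, nous trouvons x(t) = -t^4 - 5·t^2 + 3·t + 1. En utilisant x(t) = -t^4 - 5·t^2 + 3·t + 1 et en substituant t = 3, nous trouvons x = -116.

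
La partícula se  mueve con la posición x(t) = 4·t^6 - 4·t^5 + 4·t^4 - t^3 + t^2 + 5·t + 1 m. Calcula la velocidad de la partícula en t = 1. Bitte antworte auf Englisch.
We must differentiate our position equation x(t) = 4·t^6 - 4·t^5 + 4·t^4 - t^3 + t^2 + 5·t + 1 1 time. Taking d/dt of x(t), we find v(t) = 24·t^5 - 20·t^4 + 16·t^3 - 3·t^2 + 2·t + 5. We have velocity v(t) = 24·t^5 - 20·t^4 + 16·t^3 - 3·t^2 + 2·t + 5. Substituting t = 1: v(1) = 24.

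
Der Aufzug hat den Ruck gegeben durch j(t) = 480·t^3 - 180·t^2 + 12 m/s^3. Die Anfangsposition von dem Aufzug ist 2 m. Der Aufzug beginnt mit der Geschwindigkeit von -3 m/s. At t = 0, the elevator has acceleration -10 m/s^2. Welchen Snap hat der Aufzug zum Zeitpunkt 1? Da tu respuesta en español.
Partiendo de la sacudida j(t) = 480·t^3 - 180·t^2 + 12, tomamos 1 derivada. La derivada de la sacudida da el snap: s(t) = 1440·t^2 - 360·t. Usando s(t) = 1440·t^2 - 360·t y sustituyendo t = 1, encontramos s = 1080.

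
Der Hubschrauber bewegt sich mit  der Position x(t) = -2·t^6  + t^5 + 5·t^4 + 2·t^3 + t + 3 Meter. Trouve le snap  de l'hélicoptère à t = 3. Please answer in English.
To solve this, we need to take 4 derivatives of our position equation x(t) = -2·t^6 + t^5 + 5·t^4 + 2·t^3 + t + 3. The derivative of position gives velocity: v(t) = -12·t^5 + 5·t^4 + 20·t^3 + 6·t^2 + 1. Differentiating velocity, we get acceleration: a(t) = -60·t^4 + 20·t^3 + 60·t^2 + 12·t. Differentiating acceleration, we get jerk: j(t) = -240·t^3 + 60·t^2 + 120·t + 12. Differentiating jerk, we get snap: s(t) = -720·t^2 + 120·t + 120. Using s(t) = -720·t^2 + 120·t + 120 and substituting t = 3, we find s = -6000.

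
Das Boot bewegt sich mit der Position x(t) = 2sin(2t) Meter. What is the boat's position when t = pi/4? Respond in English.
We have position x(t) = 2·sin(2·t). Substituting t = pi/4: x(pi/4) = 2.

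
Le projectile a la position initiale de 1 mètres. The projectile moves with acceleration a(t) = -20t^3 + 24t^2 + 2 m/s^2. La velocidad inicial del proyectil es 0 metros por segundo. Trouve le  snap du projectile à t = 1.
En partant de l'accélération a(t) = -20·t^3 + 24·t^2 + 2, nous prenons 2 dérivées. En prenant d/dt de a(t), nous trouvons j(t) = -60·t^2 + 48·t. En dérivant le jerk, nous obtenons le snap: s(t) = 48 - 120·t. Nous avons le snap s(t) = 48 - 120·t. En substituant t = 1: s(1) = -72.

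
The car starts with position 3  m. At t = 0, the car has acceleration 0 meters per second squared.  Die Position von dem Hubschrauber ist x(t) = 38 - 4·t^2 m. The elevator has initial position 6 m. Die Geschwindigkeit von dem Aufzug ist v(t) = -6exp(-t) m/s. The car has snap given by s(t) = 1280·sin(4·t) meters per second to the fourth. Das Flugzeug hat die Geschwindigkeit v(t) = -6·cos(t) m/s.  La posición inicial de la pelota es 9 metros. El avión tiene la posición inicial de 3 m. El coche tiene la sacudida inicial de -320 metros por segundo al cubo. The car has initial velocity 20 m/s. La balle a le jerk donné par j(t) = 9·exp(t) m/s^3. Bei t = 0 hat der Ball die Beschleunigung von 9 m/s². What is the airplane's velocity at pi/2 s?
We have velocity v(t) = -6·cos(t). Substituting t = pi/2: v(pi/2) = 0.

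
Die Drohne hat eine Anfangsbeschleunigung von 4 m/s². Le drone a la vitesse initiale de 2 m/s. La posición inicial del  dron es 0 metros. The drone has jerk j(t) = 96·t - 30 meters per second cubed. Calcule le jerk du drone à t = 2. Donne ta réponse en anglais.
We have jerk j(t) = 96·t - 30. Substituting t = 2: j(2) = 162.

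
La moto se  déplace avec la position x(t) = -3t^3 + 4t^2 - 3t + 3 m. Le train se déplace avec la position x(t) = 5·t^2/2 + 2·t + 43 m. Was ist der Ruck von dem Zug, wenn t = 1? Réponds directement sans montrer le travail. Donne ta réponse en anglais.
The jerk at t = 1 is j = 0.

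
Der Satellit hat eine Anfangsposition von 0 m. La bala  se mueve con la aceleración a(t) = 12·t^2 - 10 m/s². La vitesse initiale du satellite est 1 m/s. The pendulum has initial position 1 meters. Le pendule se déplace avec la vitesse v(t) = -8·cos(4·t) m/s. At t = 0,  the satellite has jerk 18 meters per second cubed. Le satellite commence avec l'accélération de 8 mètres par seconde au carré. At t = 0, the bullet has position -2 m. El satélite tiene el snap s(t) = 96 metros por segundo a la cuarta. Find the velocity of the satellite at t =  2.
We must find the antiderivative of our snap equation s(t) = 96 3 times. Taking ∫s(t)dt and applying j(0) = 18, we find j(t) = 96·t + 18. Finding the integral of j(t) and using a(0) = 8: a(t) = 48·t^2 + 18·t + 8. The integral of acceleration is velocity. Using v(0) = 1, we get v(t) = 16·t^3 + 9·t^2 + 8·t + 1. Using v(t) = 16·t^3 + 9·t^2 + 8·t + 1 and substituting t = 2, we find v = 181.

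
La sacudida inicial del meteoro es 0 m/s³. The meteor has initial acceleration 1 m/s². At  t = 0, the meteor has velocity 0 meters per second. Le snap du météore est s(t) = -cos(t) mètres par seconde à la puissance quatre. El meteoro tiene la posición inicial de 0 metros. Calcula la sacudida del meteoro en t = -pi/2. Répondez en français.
Pour résoudre ceci, nous devons prendre 1 primitive de notre équation du snap s(t) = -cos(t). La primitive du snap, avec j(0) = 0, donne le jerk: j(t) = -sin(t). Nous avons le jerk j(t) = -sin(t). En substituant t = -pi/2: j(-pi/2) = 1.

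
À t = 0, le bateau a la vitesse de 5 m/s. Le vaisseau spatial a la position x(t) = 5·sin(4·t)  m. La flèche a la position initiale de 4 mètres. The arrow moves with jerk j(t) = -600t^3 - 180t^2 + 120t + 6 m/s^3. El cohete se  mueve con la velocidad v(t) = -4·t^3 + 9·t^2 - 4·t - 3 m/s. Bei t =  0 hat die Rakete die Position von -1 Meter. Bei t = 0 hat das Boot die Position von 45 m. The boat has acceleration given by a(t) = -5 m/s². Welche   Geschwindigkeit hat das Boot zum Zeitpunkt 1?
Ausgehend von der Beschleunigung a(t) = -5, nehmen wir 1 Stammfunktion. Die Stammfunktion von der Beschleunigung ist die Geschwindigkeit. Mit v(0) = 5 erhalten wir v(t) = 5 - 5·t. Mit v(t) = 5 - 5·t und Einsetzen von t = 1, finden wir v = 0.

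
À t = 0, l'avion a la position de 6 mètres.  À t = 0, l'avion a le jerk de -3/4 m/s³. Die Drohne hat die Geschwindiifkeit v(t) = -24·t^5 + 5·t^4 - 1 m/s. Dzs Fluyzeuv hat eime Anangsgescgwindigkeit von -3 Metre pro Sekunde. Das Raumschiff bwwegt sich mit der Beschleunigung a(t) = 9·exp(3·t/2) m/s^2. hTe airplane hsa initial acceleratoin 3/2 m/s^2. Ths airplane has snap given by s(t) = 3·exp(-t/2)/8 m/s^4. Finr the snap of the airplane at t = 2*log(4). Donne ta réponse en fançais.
De l'équation du snap s(t) = 3·exp(-t/2)/8, nous substituons t = 2*log(4) pour obtenir s = 3/32.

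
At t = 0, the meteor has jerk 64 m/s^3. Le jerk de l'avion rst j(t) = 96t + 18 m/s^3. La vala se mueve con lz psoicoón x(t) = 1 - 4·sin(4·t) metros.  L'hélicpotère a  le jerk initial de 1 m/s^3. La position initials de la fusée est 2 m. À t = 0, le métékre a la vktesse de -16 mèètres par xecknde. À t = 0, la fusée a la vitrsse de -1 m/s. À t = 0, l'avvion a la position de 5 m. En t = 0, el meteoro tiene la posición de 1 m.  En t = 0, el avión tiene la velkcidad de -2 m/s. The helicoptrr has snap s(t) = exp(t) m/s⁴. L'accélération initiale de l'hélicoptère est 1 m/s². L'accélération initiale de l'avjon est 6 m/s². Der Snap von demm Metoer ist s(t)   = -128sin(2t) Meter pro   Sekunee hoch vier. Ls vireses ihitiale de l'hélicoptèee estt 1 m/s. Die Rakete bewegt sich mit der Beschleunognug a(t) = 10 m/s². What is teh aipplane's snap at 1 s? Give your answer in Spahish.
Debemos derivar nuestra ecuación de la sacudida j(t) = 96·t + 18 1 vez. Derivando la sacudida, obtenemos el snap: s(t) = 96. Tenemos el snap s(t) = 96. Sustituyendo t = 1: s(1) = 96.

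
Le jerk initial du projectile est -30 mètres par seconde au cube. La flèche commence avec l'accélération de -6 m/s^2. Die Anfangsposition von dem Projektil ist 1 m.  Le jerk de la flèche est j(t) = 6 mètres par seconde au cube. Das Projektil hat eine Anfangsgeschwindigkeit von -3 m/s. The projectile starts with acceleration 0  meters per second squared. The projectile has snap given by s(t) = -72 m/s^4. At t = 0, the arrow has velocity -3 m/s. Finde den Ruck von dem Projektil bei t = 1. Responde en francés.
Nous devons trouver l'intégrale de notre équation du snap s(t) = -72 1 fois. La primitive du snap, avec j(0) = -30, donne le jerk: j(t) = -72·t - 30. Nous avons le jerk j(t) = -72·t - 30. En substituant t = 1: j(1) = -102.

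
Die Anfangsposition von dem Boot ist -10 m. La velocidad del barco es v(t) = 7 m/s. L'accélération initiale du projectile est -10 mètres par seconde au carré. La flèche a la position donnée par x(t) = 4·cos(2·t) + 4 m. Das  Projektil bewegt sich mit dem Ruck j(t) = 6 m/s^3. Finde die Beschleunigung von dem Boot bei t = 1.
Ausgehend von der Geschwindigkeit v(t) = 7, nehmen wir 1 Ableitung. Mit d/dt von v(t) finden wir a(t) = 0. Mit a(t) = 0 und Einsetzen von t = 1, finden wir a = 0.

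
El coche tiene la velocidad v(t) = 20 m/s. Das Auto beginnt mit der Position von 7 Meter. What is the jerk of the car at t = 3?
Starting from velocity v(t) = 20, we take 2 derivatives. The derivative of velocity gives acceleration: a(t) = 0. Differentiating acceleration, we get jerk: j(t) = 0. We have jerk j(t) = 0. Substituting t = 3: j(3) = 0.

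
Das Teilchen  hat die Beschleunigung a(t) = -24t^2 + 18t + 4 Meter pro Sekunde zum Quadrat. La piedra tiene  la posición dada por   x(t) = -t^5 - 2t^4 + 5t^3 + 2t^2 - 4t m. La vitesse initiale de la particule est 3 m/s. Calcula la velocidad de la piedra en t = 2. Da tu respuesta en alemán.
Ausgehend von der Position x(t) = -t^5 - 2·t^4 + 5·t^3 + 2·t^2 - 4·t, nehmen wir 1 Ableitung. Die Ableitung von der Position ergibt die Geschwindigkeit: v(t) = -5·t^4 - 8·t^3 + 15·t^2 + 4·t - 4. Aus der Gleichung für die Geschwindigkeit v(t) = -5·t^4 - 8·t^3 + 15·t^2 + 4·t - 4, setzen wir t = 2 ein und erhalten v = -80.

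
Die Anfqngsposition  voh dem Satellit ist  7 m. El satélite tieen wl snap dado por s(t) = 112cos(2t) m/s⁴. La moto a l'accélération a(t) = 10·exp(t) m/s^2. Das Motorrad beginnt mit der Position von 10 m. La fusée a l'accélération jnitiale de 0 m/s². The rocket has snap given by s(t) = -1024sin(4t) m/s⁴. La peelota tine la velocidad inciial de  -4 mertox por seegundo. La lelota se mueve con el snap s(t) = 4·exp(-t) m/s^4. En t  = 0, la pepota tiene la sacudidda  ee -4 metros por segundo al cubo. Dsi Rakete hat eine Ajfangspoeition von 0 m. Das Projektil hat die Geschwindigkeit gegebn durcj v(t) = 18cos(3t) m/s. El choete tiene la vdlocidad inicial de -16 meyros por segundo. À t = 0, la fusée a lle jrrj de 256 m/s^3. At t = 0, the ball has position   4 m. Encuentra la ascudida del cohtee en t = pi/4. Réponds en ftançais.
Nous devons trouver l'intégrale de notre équation du snap s(t) = -1024·sin(4·t) 1 fois. En prenant ∫s(t)dt et en appliquant j(0) = 256, nous trouvons j(t) = 256·cos(4·t). En utilisant j(t) = 256·cos(4·t) et en substituant t = pi/4, nous trouvons j = -256.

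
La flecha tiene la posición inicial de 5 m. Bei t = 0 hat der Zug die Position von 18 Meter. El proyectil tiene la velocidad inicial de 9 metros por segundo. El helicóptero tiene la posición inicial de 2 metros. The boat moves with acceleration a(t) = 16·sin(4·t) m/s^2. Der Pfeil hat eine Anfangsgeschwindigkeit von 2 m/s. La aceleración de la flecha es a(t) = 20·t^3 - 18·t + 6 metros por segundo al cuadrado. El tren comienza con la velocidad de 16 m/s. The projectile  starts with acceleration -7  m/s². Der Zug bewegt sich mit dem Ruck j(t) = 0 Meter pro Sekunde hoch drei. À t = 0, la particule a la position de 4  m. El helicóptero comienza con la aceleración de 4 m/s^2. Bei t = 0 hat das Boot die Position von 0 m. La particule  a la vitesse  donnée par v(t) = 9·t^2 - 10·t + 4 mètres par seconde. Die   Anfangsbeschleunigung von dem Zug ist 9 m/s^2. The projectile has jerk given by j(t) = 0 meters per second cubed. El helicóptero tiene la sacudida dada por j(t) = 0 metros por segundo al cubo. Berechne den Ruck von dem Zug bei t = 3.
Wir haben den Ruck j(t) = 0. Durch Einsetzen von t = 3: j(3) = 0.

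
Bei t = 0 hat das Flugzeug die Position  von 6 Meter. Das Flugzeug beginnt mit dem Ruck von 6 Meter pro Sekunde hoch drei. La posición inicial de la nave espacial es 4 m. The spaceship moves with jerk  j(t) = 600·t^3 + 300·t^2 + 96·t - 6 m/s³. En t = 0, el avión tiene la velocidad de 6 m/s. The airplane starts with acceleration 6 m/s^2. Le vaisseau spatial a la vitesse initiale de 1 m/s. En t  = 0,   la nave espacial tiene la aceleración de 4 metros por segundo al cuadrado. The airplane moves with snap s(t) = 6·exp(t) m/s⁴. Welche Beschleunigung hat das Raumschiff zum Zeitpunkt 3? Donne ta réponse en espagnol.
Partiendo de la sacudida j(t) = 600·t^3 + 300·t^2 + 96·t - 6, tomamos 1 integral. Tomando ∫j(t)dt y aplicando a(0) = 4, encontramos a(t) = 150·t^4 + 100·t^3 + 48·t^2 - 6·t + 4. Tenemos la aceleración a(t) = 150·t^4 + 100·t^3 + 48·t^2 - 6·t + 4. Sustituyendo t = 3: a(3) = 15268.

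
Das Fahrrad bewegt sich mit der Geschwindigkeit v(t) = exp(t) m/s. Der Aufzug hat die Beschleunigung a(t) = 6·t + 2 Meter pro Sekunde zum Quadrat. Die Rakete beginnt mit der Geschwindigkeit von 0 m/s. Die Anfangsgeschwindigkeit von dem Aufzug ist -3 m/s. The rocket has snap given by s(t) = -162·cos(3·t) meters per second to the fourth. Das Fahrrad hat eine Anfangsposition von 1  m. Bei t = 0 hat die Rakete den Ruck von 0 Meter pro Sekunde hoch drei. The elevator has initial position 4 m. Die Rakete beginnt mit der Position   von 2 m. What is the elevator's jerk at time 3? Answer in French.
En partant de l'accélération a(t) = 6·t + 2, nous prenons 1 dérivée. En prenant d/dt de a(t), nous trouvons j(t) = 6. Nous avons le jerk j(t) = 6. En substituant t = 3: j(3) = 6.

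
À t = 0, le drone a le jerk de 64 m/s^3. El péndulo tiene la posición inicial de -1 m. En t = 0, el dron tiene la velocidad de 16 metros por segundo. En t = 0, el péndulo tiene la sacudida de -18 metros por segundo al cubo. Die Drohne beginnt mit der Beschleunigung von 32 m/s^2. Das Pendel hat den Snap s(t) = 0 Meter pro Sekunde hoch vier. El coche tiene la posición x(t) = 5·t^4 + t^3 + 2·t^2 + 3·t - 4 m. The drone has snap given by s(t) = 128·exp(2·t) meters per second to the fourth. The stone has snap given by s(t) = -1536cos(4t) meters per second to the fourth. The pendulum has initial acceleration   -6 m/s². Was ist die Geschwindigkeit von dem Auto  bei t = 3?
Um dies zu lösen, müssen wir 1 Ableitung unserer Gleichung für die Position x(t) = 5·t^4 + t^3 + 2·t^2 + 3·t - 4 nehmen. Durch Ableiten von der Position erhalten wir die Geschwindigkeit: v(t) = 20·t^3 + 3·t^2 + 4·t + 3. Mit v(t) = 20·t^3 + 3·t^2 + 4·t + 3 und Einsetzen von t = 3, finden wir v = 582.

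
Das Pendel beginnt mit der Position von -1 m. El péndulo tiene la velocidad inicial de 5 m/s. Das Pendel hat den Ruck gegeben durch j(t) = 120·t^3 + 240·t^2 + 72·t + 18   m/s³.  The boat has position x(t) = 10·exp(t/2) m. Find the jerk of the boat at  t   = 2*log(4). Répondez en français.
Nous devons dériver notre équation de la position x(t) = 10·exp(t/2) 3 fois. En dérivant la position, nous obtenons la vitesse: v(t) = 5·exp(t/2). En dérivant la vitesse, nous obtenons l'accélération: a(t) = 5·exp(t/2)/2. En prenant d/dt de a(t), nous trouvons j(t) = 5·exp(t/2)/4. De l'équation du jerk j(t) = 5·exp(t/2)/4, nous substituons t = 2*log(4) pour obtenir j = 5.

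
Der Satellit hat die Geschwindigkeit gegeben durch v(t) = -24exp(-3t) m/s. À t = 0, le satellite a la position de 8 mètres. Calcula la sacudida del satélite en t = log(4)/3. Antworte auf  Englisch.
Starting from velocity v(t) = -24·exp(-3·t), we take 2 derivatives. The derivative of velocity gives acceleration: a(t) = 72·exp(-3·t). Differentiating acceleration, we get jerk: j(t) = -216·exp(-3·t). From the given jerk equation j(t) = -216·exp(-3·t), we substitute t = log(4)/3 to get j = -54.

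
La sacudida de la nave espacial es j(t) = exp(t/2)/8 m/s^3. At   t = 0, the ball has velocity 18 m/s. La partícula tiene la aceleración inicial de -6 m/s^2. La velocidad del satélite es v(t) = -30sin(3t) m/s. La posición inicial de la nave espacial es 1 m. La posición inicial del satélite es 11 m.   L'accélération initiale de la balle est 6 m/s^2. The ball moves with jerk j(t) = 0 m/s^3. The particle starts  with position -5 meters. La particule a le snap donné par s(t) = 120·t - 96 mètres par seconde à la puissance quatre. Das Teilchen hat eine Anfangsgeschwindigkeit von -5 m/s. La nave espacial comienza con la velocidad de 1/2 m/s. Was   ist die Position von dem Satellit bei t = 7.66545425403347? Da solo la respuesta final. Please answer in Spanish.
x(7.66545425403347) = -4.35907393919138.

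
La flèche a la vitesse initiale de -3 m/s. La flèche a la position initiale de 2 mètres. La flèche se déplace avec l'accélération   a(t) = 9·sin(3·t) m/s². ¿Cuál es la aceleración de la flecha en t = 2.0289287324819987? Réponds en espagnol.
De la ecuación de la aceleración a(t) = 9·sin(3·t), sustituimos t = 2.0289287324819987 para obtener a = -1.75625044387605.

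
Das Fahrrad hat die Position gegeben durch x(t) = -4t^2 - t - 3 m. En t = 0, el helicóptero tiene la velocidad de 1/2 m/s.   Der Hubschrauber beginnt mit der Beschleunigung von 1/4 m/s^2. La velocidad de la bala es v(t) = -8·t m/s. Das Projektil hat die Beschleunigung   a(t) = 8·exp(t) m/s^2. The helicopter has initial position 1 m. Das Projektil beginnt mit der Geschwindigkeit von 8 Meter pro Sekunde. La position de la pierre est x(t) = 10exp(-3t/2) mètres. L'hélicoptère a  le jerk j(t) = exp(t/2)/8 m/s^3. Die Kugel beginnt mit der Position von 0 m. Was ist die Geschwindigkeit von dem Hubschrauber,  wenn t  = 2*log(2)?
Um dies zu lösen, müssen wir 2 Stammfunktionen unserer Gleichung für den Ruck j(t) = exp(t/2)/8 finden. Das Integral von dem Ruck ist die Beschleunigung. Mit a(0) = 1/4 erhalten wir a(t) = exp(t/2)/4. Mit ∫a(t)dt und Anwendung von v(0) = 1/2, finden wir v(t) = exp(t/2)/2. Aus der Gleichung für die Geschwindigkeit v(t) = exp(t/2)/2, setzen wir t = 2*log(2) ein und erhalten v = 1.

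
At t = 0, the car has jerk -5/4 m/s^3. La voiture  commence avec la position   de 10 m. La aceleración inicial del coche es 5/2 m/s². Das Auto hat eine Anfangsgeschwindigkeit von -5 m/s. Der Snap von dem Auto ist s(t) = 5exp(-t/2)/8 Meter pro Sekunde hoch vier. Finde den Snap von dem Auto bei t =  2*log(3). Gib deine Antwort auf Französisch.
En utilisant s(t) = 5·exp(-t/2)/8 et en substituant t = 2*log(3), nous trouvons s = 5/24.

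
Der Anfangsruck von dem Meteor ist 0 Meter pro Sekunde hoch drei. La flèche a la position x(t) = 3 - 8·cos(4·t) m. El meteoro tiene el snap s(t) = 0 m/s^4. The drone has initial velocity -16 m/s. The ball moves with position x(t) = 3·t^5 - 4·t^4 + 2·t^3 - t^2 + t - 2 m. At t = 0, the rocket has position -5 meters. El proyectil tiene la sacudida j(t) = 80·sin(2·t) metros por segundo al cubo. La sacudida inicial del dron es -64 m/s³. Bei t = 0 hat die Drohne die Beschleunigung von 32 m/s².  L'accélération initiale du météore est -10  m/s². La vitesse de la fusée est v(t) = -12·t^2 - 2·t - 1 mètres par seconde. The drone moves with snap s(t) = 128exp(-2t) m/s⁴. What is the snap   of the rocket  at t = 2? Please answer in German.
Ausgehend von der Geschwindigkeit v(t) = -12·t^2 - 2·t - 1, nehmen wir 3 Ableitungen. Durch Ableiten von der Geschwindigkeit erhalten wir die Beschleunigung: a(t) = -24·t - 2. Die Ableitung von der Beschleunigung ergibt den Ruck: j(t) = -24. Durch Ableiten von dem Ruck erhalten wir den Snap: s(t) = 0. Aus der Gleichung für den Snap s(t) = 0, setzen wir t = 2 ein und erhalten s = 0.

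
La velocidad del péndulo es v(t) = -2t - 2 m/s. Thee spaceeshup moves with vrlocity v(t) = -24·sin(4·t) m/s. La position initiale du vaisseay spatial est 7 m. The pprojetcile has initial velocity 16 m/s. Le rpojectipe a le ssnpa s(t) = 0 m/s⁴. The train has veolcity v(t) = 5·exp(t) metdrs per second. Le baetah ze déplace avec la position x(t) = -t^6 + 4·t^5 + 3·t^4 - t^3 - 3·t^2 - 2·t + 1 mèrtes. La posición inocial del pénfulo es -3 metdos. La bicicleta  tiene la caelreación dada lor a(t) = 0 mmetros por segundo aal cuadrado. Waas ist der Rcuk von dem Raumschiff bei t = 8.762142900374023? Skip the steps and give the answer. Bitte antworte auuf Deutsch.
j(8.762142900374023) = -181.076814746783.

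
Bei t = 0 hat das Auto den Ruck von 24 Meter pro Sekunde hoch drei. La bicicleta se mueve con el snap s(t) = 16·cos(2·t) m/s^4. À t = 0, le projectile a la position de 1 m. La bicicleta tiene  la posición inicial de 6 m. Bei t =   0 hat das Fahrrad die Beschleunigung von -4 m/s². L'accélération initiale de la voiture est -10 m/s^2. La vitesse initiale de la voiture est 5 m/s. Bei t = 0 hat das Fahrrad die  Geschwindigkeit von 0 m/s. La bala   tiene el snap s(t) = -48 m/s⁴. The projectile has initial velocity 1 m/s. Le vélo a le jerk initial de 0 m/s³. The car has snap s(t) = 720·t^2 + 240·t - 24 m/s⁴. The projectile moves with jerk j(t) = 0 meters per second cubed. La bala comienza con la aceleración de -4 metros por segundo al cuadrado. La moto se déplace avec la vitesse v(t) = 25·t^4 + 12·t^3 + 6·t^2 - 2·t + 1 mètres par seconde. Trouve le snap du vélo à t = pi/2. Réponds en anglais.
We have snap s(t) = 16·cos(2·t). Substituting t = pi/2: s(pi/2) = -16.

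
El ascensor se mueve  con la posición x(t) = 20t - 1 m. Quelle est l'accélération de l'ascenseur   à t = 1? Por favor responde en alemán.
Um dies zu lösen, müssen wir 2 Ableitungen unserer Gleichung für die Position x(t) = 20·t - 1 nehmen. Durch Ableiten von der Position erhalten wir die Geschwindigkeit: v(t) = 20. Die Ableitung von der Geschwindigkeit ergibt die Beschleunigung: a(t) = 0. Wir haben die Beschleunigung a(t) = 0. Durch Einsetzen von t = 1: a(1) = 0.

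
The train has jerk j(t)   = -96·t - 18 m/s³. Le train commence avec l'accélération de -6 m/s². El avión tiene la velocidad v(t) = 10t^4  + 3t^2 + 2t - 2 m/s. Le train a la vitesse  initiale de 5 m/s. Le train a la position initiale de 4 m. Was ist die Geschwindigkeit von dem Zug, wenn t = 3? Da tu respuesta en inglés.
To find the answer, we compute 2 integrals of j(t) = -96·t - 18. The integral of jerk is acceleration. Using a(0) = -6, we get a(t) = -48·t^2 - 18·t - 6. The integral of acceleration is velocity. Using v(0) = 5, we get v(t) = -16·t^3 - 9·t^2 - 6·t + 5. From the given velocity equation v(t) = -16·t^3 - 9·t^2 - 6·t + 5, we substitute t = 3 to get v = -526.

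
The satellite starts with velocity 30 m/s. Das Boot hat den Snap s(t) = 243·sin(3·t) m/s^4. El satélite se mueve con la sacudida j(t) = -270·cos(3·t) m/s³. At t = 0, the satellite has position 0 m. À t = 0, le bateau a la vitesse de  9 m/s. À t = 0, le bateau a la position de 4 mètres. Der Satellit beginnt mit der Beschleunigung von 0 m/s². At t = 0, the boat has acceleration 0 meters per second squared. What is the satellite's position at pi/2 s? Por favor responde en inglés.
To solve this, we need to take 3 antiderivatives of our jerk equation j(t) = -270·cos(3·t). Integrating jerk and using the initial condition a(0) = 0, we get a(t) = -90·sin(3·t). Integrating acceleration and using the initial condition v(0) = 30, we get v(t) = 30·cos(3·t). Integrating velocity and using the initial condition x(0) = 0, we get x(t) = 10·sin(3·t). From the given position equation x(t) = 10·sin(3·t), we substitute t = pi/2 to get x = -10.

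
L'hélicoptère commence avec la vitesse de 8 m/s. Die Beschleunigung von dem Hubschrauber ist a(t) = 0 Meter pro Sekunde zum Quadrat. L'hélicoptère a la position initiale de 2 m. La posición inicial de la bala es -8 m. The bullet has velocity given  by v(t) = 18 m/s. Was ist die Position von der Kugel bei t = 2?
Wir müssen unsere Gleichung für die Geschwindigkeit v(t) = 18 1-mal integrieren. Mit ∫v(t)dt und Anwendung von x(0) = -8, finden wir x(t) = 18·t - 8. Aus der Gleichung für die Position x(t) = 18·t - 8, setzen wir t = 2 ein und erhalten x = 28.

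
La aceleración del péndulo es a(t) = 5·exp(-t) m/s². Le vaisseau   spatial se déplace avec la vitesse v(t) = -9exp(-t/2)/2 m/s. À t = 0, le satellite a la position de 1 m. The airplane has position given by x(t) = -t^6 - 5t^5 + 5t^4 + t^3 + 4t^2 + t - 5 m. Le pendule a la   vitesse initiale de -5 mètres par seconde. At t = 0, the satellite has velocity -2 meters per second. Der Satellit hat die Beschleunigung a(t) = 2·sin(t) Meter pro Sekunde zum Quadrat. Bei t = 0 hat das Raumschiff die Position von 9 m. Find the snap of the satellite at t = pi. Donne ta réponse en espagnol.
Debemos derivar nuestra ecuación de la aceleración a(t) = 2·sin(t) 2 veces. La derivada de la aceleración da la sacudida: j(t) = 2·cos(t). La derivada de la sacudida da el snap: s(t) = -2·sin(t). Tenemos el snap s(t) = -2·sin(t). Sustituyendo t = pi: s(pi) = 0.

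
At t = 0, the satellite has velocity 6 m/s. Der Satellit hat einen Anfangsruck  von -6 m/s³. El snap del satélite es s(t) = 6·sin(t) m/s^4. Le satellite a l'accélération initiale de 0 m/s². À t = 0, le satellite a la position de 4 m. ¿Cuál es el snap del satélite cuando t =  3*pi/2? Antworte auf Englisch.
From the given snap equation s(t) = 6·sin(t), we substitute t = 3*pi/2 to get s = -6.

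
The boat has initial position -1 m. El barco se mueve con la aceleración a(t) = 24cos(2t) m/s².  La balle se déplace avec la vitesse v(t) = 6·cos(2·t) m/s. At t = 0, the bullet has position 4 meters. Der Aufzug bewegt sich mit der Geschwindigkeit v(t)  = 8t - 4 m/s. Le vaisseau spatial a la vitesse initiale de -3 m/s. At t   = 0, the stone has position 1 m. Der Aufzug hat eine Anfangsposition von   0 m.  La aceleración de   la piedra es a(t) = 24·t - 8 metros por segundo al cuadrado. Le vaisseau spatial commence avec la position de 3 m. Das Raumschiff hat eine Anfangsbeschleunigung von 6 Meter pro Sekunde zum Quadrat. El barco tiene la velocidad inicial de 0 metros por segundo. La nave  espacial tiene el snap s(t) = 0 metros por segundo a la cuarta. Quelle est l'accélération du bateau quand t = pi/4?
En utilisant a(t) = 24·cos(2·t) et en substituant t = pi/4, nous trouvons a = 0.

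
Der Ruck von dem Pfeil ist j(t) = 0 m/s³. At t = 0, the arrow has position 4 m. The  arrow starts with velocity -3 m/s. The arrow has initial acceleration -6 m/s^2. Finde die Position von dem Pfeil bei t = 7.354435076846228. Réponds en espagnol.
Necesitamos integrar nuestra ecuación de la sacudida j(t) = 0 3 veces. Integrando la sacudida y usando la condición inicial a(0) = -6, obtenemos a(t) = -6. La integral de la aceleración es la velocidad. Usando v(0) = -3, obtenemos v(t) = -6·t - 3. Integrando la velocidad y usando la condición inicial x(0) = 4, obtenemos x(t) = -3·t^2 - 3·t + 4. De la ecuación de la posición x(t) = -3·t^2 - 3·t + 4, sustituimos t = 7.354435076846228 para obtener x = -180.326451129177.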